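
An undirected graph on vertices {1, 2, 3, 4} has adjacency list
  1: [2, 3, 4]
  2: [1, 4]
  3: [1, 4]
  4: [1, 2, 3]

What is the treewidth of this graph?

2

A width-2 tree decomposition is:
Bags: B1 = {1, 2, 4}  B2 = {1, 3, 4}
Tree: B1–B2
The largest bag has 3 vertices, giving width 2; this decomposition certifies tw(G) ≤ 2. For the lower bound, the 3 vertices {1, 2, 4} are pairwise adjacent, and any tree decomposition puts a clique entirely inside one bag — forcing width ≥ 2. Hence tw(G) = 2 exactly.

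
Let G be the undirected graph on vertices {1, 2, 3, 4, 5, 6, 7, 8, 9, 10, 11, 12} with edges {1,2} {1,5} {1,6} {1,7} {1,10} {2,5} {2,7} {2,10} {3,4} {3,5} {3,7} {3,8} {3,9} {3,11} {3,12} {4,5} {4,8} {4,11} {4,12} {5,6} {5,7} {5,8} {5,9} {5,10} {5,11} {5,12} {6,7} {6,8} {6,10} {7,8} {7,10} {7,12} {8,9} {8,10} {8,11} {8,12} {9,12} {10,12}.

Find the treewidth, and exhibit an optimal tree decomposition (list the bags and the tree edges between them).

Treewidth 4.
Bags: B1 = {5, 6, 7, 8, 10}  B2 = {5, 7, 8, 10, 12}  B3 = {3, 5, 7, 8, 12}  B4 = {3, 4, 5, 8, 12}  B5 = {1, 5, 6, 7, 10}  B6 = {1, 2, 5, 7, 10}  B7 = {3, 5, 8, 9, 12}  B8 = {3, 4, 5, 8, 11}
Tree: B1–B2, B2–B3, B3–B4, B1–B5, B5–B6, B4–B7, B4–B8

The largest bag has 5 vertices, giving width 4; this decomposition certifies tw(G) ≤ 4. Conversely, {5, 7, 8, 10, 12} is a clique of size 5, and the vertices of any clique must share a bag in every tree decomposition; so some bag has ≥ 5 vertices and tw(G) ≥ 4. Hence tw(G) = 4 exactly.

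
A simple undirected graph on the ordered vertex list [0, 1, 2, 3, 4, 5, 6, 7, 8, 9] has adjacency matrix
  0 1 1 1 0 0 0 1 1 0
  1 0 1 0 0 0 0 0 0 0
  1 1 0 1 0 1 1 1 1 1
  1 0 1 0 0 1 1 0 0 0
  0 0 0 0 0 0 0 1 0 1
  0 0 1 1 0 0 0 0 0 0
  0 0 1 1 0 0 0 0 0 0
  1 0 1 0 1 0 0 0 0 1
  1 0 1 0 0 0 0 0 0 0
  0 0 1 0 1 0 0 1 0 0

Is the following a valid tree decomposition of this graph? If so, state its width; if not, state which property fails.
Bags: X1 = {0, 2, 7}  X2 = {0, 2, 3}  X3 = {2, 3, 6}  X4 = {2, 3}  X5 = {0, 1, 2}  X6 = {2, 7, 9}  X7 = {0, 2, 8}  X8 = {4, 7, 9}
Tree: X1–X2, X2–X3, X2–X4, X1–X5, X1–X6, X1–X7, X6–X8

No — vertex 5 appears in no bag.

A tree decomposition must satisfy three properties: every vertex lies in some bag; for every edge, both endpoints lie together in some bag; and for every vertex, the bags containing it form a connected subtree. Here vertex 5 appears in no bag, so the decomposition is invalid.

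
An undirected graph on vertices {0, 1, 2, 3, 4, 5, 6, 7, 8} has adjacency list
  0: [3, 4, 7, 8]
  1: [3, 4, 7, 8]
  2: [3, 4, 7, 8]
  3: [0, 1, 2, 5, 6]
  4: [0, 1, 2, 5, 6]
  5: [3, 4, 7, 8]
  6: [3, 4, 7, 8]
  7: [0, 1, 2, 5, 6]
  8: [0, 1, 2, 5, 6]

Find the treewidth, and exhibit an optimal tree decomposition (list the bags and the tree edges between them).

Treewidth 4.
One such decomposition:
Bags: B1 = {2, 3, 4, 7, 8}  B2 = {3, 4, 6, 7, 8}  B3 = {0, 3, 4, 7, 8}  B4 = {3, 4, 5, 7, 8}  B5 = {1, 3, 4, 7, 8}
Tree: B1–B2, B2–B3, B3–B4, B4–B5

Every bag has size at most 5, so the width is 5 − 1 = 4 and tw(G) ≤ 4. For the lower bound: the 5 vertex sets {2,7}, {3,6}, {0,8}, {4}, {5} are disjoint, each induces a connected subgraph, and every pair is joined by at least one edge of G. Contracting each set to a single vertex therefore yields K_{5} as a minor, and since treewidth is minor-monotone, tw(G) ≥ tw(K_{5}) = 4. Combining the bounds, tw(G) = 4.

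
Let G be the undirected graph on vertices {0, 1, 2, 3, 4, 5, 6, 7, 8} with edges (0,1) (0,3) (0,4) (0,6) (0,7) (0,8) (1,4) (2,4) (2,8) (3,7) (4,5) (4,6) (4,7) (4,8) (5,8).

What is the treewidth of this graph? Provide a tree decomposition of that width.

Treewidth 2.
One optimal decomposition is:
Bags: B1 = {0, 1, 4}  B2 = {0, 4, 8}  B3 = {0, 4, 7}  B4 = {0, 3, 7}  B5 = {4, 5, 8}  B6 = {0, 4, 6}  B7 = {2, 4, 8}
Tree: B1–B2, B1–B3, B3–B4, B2–B5, B2–B6, B5–B7

Every bag has size at most 3, so the width is 3 − 1 = 2 and tw(G) ≤ 2. For the lower bound, the 3 vertices {0, 3, 7} are pairwise adjacent, and any tree decomposition puts a clique entirely inside one bag — forcing width ≥ 2. The upper and lower bounds meet at 2, so that is the treewidth.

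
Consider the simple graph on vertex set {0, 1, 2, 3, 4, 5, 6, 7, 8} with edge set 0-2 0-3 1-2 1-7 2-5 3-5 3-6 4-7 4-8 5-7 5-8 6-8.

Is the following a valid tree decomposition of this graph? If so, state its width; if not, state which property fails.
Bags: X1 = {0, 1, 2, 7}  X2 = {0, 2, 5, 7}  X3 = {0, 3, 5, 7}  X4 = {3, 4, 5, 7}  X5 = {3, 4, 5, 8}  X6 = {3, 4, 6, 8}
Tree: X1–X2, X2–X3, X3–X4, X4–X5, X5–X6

Vertex coverage: the bags together contain {0, 1, 2, 3, 4, 5, 6, 7, 8}, the full vertex set. Edge coverage: each edge of G has both endpoints in at least one bag. Running intersection: for every vertex, the bags containing it form a connected subtree. All three properties hold, so this is a valid tree decomposition of width max|bag| − 1 = 3, and hence tw(G) ≤ 3.

Yes; width 3.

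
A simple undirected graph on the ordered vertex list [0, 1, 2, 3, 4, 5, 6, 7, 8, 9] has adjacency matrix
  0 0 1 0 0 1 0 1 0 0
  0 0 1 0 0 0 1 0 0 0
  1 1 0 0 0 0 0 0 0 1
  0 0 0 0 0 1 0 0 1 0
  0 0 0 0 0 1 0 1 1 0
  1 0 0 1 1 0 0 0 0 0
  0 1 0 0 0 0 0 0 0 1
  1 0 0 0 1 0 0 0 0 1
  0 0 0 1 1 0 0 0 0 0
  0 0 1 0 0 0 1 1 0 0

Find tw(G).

2

A width-2 tree decomposition is:
Bags: B1 = {3, 5, 8}  B2 = {4, 5, 8}  B3 = {0, 4, 5}  B4 = {0, 4, 7}  B5 = {0, 2, 7}  B6 = {2, 7, 9}  B7 = {1, 2, 9}  B8 = {1, 6, 9}
Tree: B1–B2, B2–B3, B3–B4, B4–B5, B5–B6, B6–B7, B7–B8
The largest bag has 3 vertices, giving width 2; this decomposition certifies tw(G) ≤ 2. For the lower bound, G contains the cycle 3–8–4–5–3, so G is not a forest; only forests have treewidth ≤ 1, hence tw(G) ≥ 2. Combining the bounds, tw(G) = 2.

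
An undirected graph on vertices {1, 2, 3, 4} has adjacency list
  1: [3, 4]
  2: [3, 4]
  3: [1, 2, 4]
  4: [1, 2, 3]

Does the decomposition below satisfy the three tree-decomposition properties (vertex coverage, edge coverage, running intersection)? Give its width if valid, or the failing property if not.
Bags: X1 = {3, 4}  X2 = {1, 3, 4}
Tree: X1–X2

A tree decomposition must satisfy three properties: every vertex lies in some bag; for every edge, both endpoints lie together in some bag; and for every vertex, the bags containing it form a connected subtree. Here vertex 2 appears in no bag, so the decomposition is invalid.

No — vertex 2 appears in no bag.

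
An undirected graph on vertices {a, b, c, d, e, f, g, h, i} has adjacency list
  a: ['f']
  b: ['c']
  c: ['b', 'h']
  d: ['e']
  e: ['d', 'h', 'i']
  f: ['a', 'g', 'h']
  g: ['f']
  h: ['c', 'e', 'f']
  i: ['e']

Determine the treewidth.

1

A width-1 tree decomposition is:
Bags: B1 = {f, h}  B2 = {c, h}  B3 = {e, h}  B4 = {a, f}  B5 = {e, i}  B6 = {d, e}  B7 = {f, g}  B8 = {b, c}
Tree: B1–B2, B1–B3, B1–B4, B3–B5, B3–B6, B4–B7, B2–B8
Every bag has size at most 2, so the width is 2 − 1 = 1 and tw(G) ≤ 1. G has an edge, so its treewidth is at least 1. Combining the bounds, tw(G) = 1.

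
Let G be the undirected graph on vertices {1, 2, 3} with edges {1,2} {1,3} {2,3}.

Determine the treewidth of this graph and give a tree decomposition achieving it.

A single bag containing all 3 vertices is trivially a valid decomposition of width 2. For the lower bound, the 3 vertices {1, 2, 3} are pairwise adjacent, and any tree decomposition puts a clique entirely inside one bag — forcing width ≥ 2. Therefore the treewidth is 2.

Treewidth 2.
One such decomposition:
Bags: B1 = {1, 2, 3}
Tree: (single bag)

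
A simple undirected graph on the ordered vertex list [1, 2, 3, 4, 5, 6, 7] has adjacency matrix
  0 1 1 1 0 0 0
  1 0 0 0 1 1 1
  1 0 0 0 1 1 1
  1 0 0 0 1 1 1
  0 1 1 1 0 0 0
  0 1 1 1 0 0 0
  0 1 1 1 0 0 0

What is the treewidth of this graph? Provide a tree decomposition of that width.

The largest bag has 4 vertices, giving width 3; this decomposition certifies tw(G) ≤ 3. For the lower bound: the 4 vertex sets {3,7}, {4,6}, {2}, {1} are disjoint, each induces a connected subgraph, and every pair is joined by at least one edge of G. Contracting each set to a single vertex therefore yields K_{4} as a minor, and since treewidth is minor-monotone, tw(G) ≥ tw(K_{4}) = 3. Therefore the treewidth is 3.

Treewidth 3.
One such decomposition:
Bags: B1 = {2, 3, 4, 7}  B2 = {2, 3, 4, 6}  B3 = {1, 2, 3, 4}  B4 = {2, 3, 4, 5}
Tree: B1–B2, B2–B3, B3–B4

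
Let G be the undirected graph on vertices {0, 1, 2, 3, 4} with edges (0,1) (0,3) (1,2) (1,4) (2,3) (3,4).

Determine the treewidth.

A width-2 tree decomposition is:
Bags: B1 = {1, 3, 4}  B2 = {0, 1, 3}  B3 = {1, 2, 3}
Tree: B1–B2, B2–B3
Every bag has size at most 3, so the width is 3 − 1 = 2 and tw(G) ≤ 2. The edges 4–3–0–1–4 form a cycle, so G is not a tree and its treewidth is at least 2. Combining the bounds, tw(G) = 2.

2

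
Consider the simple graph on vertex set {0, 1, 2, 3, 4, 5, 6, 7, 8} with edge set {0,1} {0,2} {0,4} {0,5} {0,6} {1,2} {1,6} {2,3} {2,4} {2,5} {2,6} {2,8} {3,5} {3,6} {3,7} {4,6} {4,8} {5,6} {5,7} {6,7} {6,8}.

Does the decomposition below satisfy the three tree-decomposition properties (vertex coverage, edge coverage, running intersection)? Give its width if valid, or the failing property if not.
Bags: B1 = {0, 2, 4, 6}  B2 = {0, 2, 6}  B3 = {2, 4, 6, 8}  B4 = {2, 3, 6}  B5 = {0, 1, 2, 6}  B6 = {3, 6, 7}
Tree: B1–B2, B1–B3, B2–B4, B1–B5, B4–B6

A tree decomposition must satisfy three properties: every vertex lies in some bag; for every edge, both endpoints lie together in some bag; and for every vertex, the bags containing it form a connected subtree. Here vertex 5 appears in no bag, so the decomposition is invalid.

No — vertex 5 appears in no bag.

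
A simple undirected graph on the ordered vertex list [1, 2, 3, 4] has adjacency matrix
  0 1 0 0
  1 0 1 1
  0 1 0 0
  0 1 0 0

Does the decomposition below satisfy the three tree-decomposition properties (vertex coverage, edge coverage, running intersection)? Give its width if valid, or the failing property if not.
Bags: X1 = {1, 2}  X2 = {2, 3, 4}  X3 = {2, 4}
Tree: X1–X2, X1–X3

A tree decomposition must satisfy three properties: every vertex lies in some bag; for every edge, both endpoints lie together in some bag; and for every vertex, the bags containing it form a connected subtree. Here bags containing vertex 4 are not connected in the tree, so the decomposition is invalid.

No — bags containing vertex 4 are not connected in the tree.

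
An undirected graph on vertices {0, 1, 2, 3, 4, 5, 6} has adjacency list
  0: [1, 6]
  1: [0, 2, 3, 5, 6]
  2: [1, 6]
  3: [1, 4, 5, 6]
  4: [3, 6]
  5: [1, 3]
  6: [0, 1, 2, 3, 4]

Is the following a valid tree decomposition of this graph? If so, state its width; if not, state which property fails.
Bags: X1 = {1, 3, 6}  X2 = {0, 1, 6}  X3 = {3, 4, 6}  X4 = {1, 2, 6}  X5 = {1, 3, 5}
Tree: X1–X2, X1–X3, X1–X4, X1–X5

Yes; width 2.

Vertex coverage: the bags together contain {0, 1, 2, 3, 4, 5, 6}, the full vertex set. Edge coverage: each edge of G has both endpoints in at least one bag. Running intersection: for every vertex, the bags containing it form a connected subtree. All three properties hold, so this is a valid tree decomposition of width max|bag| − 1 = 2, and hence tw(G) ≤ 2.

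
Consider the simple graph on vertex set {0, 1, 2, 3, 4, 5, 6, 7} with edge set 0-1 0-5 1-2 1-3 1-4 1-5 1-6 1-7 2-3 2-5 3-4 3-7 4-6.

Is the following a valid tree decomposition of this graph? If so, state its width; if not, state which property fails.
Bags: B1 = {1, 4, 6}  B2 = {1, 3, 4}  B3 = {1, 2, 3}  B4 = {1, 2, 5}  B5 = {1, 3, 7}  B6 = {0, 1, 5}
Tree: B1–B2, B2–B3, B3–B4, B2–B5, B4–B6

Yes; width 2.

Vertex coverage: the bags together contain {0, 1, 2, 3, 4, 5, 6, 7}, the full vertex set. Edge coverage: each edge of G has both endpoints in at least one bag. Running intersection: for every vertex, the bags containing it form a connected subtree. All three properties hold, so this is a valid tree decomposition of width max|bag| − 1 = 2, and hence tw(G) ≤ 2.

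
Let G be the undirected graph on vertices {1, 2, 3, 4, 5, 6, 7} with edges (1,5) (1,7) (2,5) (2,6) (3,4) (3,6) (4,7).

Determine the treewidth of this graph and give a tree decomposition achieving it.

The largest bag has 3 vertices, giving width 2; this decomposition certifies tw(G) ≤ 2. The edges 3–4–7–1–5–2–6–3 form a cycle, so G is not a tree and its treewidth is at least 2. Combining the bounds, tw(G) = 2.

Treewidth 2.
One optimal decomposition is:
Bags: B1 = {3, 4, 7}  B2 = {1, 3, 7}  B3 = {1, 3, 5}  B4 = {2, 3, 5}  B5 = {2, 3, 6}
Tree: B1–B2, B2–B3, B3–B4, B4–B5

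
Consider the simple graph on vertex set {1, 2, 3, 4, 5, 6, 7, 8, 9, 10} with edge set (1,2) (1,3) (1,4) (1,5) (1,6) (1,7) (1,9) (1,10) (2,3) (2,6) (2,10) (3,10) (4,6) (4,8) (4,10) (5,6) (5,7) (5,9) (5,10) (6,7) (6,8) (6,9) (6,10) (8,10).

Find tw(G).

3

A width-3 tree decomposition is:
Bags: B1 = {1, 4, 6, 10}  B2 = {1, 2, 6, 10}  B3 = {1, 5, 6, 10}  B4 = {1, 5, 6, 9}  B5 = {1, 2, 3, 10}  B6 = {4, 6, 8, 10}  B7 = {1, 5, 6, 7}
Tree: B1–B2, B1–B3, B3–B4, B2–B5, B1–B6, B4–B7
Every bag has size at most 4, so the width is 4 − 1 = 3 and tw(G) ≤ 3. On the other hand G contains the 4-clique {4, 6, 8, 10}. A clique must lie in a single bag of any decomposition, so no decomposition can have width below 3. The upper and lower bounds meet at 3, so that is the treewidth.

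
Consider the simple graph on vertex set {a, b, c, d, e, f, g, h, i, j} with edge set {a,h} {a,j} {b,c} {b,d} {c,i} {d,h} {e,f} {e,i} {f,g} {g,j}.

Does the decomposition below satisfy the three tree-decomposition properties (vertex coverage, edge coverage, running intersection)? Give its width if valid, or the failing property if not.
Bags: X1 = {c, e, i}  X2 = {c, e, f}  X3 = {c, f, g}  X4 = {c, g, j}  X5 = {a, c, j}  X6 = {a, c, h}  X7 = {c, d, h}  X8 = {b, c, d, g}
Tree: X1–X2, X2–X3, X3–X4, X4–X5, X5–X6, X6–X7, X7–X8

No — bags containing vertex g are not connected in the tree.

A tree decomposition must satisfy three properties: every vertex lies in some bag; for every edge, both endpoints lie together in some bag; and for every vertex, the bags containing it form a connected subtree. Here bags containing vertex g are not connected in the tree, so the decomposition is invalid.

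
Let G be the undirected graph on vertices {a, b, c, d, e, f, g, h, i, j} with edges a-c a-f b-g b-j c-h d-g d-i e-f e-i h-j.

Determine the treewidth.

A width-2 tree decomposition is:
Bags: B1 = {a, e, f}  B2 = {a, c, e}  B3 = {c, e, h}  B4 = {e, h, j}  B5 = {b, e, j}  B6 = {b, e, g}  B7 = {d, e, g}  B8 = {d, e, i}
Tree: B1–B2, B2–B3, B3–B4, B4–B5, B5–B6, B6–B7, B7–B8
The largest bag has 3 vertices, giving width 2; this decomposition certifies tw(G) ≤ 2. Since e–f–a–c–h–j–b–g–d–i–e is a cycle in G, G is not acyclic. Forests are exactly the graphs of treewidth ≤ 1, so tw(G) ≥ 2. Hence tw(G) = 2 exactly.

2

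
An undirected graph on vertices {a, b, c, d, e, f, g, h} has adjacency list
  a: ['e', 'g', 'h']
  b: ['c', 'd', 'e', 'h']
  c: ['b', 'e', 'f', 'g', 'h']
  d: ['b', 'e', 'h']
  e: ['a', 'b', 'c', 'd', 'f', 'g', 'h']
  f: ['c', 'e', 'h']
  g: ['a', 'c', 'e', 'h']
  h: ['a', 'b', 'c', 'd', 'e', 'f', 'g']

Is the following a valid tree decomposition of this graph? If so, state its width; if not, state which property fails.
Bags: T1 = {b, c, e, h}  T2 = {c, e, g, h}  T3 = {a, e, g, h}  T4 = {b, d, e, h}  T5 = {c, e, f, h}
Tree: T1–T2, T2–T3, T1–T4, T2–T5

Checking the three conditions: (i) the bags cover all of {a, b, c, d, e, f, g, h}; (ii) for each edge, some bag contains both endpoints; (iii) the bags containing any fixed vertex form a subtree. All hold, so the decomposition is valid with width 4 − 1 = 3.

Yes; width 3.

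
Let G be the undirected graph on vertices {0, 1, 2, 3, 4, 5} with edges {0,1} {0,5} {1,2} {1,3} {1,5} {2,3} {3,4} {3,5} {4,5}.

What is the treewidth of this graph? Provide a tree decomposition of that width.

Each bag holds 3 vertices, so the decomposition has width 2, which upper-bounds the treewidth. For the lower bound, the 3 vertices {0, 1, 5} are pairwise adjacent, and any tree decomposition puts a clique entirely inside one bag — forcing width ≥ 2. The upper and lower bounds meet at 2, so that is the treewidth.

Treewidth 2.
Bags: B1 = {1, 3, 5}  B2 = {1, 2, 3}  B3 = {3, 4, 5}  B4 = {0, 1, 5}
Tree: B1–B2, B1–B3, B1–B4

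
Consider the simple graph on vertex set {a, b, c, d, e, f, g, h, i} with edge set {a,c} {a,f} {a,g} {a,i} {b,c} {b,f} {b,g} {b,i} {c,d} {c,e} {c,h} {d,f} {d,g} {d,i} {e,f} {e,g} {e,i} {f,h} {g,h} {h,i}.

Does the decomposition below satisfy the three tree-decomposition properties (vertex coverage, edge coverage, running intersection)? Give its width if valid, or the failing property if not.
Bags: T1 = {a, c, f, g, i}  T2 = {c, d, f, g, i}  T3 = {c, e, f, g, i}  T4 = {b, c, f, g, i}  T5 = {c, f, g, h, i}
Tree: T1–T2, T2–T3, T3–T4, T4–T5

Yes; width 4.

Every vertex of G appears in some bag (union = {a, b, c, d, e, f, g, h, i}); every edge is covered by a bag; and for each vertex v the set of bags containing v is connected in the bag tree. The decomposition is therefore valid. The largest bag has 5 vertices, so the width is 4.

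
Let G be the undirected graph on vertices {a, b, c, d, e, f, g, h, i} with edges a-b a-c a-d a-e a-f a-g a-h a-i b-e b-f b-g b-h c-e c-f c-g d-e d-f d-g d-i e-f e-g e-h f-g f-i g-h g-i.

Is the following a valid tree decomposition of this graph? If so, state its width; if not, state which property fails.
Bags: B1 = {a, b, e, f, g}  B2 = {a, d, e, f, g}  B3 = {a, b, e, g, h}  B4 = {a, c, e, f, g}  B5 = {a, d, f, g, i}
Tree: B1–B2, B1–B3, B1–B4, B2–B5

Yes; width 4.

Checking the three conditions: (i) the bags cover all of {a, b, c, d, e, f, g, h, i}; (ii) for each edge, some bag contains both endpoints; (iii) the bags containing any fixed vertex form a subtree. All hold, so the decomposition is valid with width 5 − 1 = 4.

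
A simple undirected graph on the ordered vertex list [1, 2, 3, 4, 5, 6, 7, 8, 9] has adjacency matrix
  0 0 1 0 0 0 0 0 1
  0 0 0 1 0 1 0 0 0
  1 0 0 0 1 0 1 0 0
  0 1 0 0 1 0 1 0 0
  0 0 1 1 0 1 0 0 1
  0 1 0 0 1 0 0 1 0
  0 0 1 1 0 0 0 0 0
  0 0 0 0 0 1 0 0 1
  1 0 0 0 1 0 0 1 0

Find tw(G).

A width-3 tree decomposition is:
Bags: B1 = {1, 3, 7, 9}  B2 = {3, 5, 7, 9}  B3 = {4, 5, 7, 9}  B4 = {4, 5, 8, 9}  B5 = {4, 5, 6, 8}  B6 = {2, 4, 6, 8}
Tree: B1–B2, B2–B3, B3–B4, B4–B5, B5–B6
Each bag holds 4 vertices, so the decomposition has width 3, which upper-bounds the treewidth. For the lower bound: the 4 vertex sets {1,3,7}, {9}, {5}, {2,4,6,8} are disjoint, each induces a connected subgraph, and every pair is joined by at least one edge of G. Contracting each set to a single vertex therefore yields K_{4} as a minor, and since treewidth is minor-monotone, tw(G) ≥ tw(K_{4}) = 3. Therefore the treewidth is 3.

3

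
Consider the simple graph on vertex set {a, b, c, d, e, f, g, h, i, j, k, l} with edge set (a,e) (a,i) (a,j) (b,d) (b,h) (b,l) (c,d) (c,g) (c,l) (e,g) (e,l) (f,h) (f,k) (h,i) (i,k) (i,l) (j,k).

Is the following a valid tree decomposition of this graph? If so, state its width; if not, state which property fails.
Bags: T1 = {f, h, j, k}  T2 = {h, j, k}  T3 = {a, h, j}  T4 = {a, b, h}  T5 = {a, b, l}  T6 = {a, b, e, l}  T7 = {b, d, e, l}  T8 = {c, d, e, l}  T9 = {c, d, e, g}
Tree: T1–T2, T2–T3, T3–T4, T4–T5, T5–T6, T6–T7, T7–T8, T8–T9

No — vertex i appears in no bag.

A tree decomposition must satisfy three properties: every vertex lies in some bag; for every edge, both endpoints lie together in some bag; and for every vertex, the bags containing it form a connected subtree. Here vertex i appears in no bag, so the decomposition is invalid.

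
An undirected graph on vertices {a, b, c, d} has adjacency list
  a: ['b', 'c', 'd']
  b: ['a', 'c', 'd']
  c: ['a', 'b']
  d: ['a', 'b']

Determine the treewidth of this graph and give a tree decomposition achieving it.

Each bag holds 3 vertices, so the decomposition has width 2, which upper-bounds the treewidth. Conversely, {a, b, d} is a clique of size 3, and the vertices of any clique must share a bag in every tree decomposition; so some bag has ≥ 3 vertices and tw(G) ≥ 2. The upper and lower bounds meet at 2, so that is the treewidth.

Treewidth 2.
Bags: B1 = {a, b, c}  B2 = {a, b, d}
Tree: B1–B2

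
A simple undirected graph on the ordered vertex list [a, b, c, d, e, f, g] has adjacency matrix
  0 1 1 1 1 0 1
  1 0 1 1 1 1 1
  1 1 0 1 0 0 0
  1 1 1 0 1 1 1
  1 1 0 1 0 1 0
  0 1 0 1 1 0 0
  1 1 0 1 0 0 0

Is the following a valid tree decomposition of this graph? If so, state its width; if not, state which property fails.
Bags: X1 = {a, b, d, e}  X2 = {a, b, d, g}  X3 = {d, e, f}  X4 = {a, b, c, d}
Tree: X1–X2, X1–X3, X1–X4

No — edge (b,f) lies in no bag.

A tree decomposition must satisfy three properties: every vertex lies in some bag; for every edge, both endpoints lie together in some bag; and for every vertex, the bags containing it form a connected subtree. Here edge (b,f) lies in no bag, so the decomposition is invalid.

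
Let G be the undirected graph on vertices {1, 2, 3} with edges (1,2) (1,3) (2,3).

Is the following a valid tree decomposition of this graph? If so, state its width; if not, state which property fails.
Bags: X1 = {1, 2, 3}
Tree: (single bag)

Yes; width 2.

Checking the three conditions: (i) the bags cover all of {1, 2, 3}; (ii) for each edge, some bag contains both endpoints; (iii) the bags containing any fixed vertex form a subtree. All hold, so the decomposition is valid with width 3 − 1 = 2.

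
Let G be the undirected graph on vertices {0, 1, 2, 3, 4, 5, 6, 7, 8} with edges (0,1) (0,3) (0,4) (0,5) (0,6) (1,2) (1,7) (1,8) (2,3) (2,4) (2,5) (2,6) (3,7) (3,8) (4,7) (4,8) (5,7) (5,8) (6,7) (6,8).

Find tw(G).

4

A width-4 tree decomposition is:
Bags: B1 = {0, 2, 5, 7, 8}  B2 = {0, 2, 3, 7, 8}  B3 = {0, 2, 4, 7, 8}  B4 = {0, 2, 6, 7, 8}  B5 = {0, 1, 2, 7, 8}
Tree: B1–B2, B2–B3, B3–B4, B4–B5
The largest bag has 5 vertices, giving width 4; this decomposition certifies tw(G) ≤ 4. For the lower bound: the 5 vertex sets {5,7}, {2,3}, {4,8}, {0}, {6} are disjoint, each induces a connected subgraph, and every pair is joined by at least one edge of G. Contracting each set to a single vertex therefore yields K_{5} as a minor, and since treewidth is minor-monotone, tw(G) ≥ tw(K_{5}) = 4. The upper and lower bounds meet at 4, so that is the treewidth.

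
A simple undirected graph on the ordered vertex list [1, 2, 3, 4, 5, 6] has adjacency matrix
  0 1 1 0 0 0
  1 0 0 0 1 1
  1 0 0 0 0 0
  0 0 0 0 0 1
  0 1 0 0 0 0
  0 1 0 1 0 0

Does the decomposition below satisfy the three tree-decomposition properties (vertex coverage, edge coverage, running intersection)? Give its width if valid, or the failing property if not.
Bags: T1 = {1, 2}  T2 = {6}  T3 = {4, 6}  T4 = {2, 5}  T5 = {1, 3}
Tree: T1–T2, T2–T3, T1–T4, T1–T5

A tree decomposition must satisfy three properties: every vertex lies in some bag; for every edge, both endpoints lie together in some bag; and for every vertex, the bags containing it form a connected subtree. Here edge (2,6) lies in no bag, so the decomposition is invalid.

No — edge (2,6) lies in no bag.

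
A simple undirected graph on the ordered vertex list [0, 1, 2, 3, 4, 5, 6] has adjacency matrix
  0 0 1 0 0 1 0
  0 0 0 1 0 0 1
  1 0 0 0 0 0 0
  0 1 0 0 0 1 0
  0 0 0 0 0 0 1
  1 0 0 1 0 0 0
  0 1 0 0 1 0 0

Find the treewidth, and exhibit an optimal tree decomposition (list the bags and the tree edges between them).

Treewidth 1.
One such decomposition:
Bags: B1 = {4, 6}  B2 = {1, 6}  B3 = {1, 3}  B4 = {3, 5}  B5 = {0, 5}  B6 = {0, 2}
Tree: B1–B2, B2–B3, B3–B4, B4–B5, B5–B6

Every bag has size at most 2, so the width is 2 − 1 = 1 and tw(G) ≤ 1. Since G has at least one edge (e.g. 4–6), it is not an edgeless graph, so tw(G) ≥ 1. Therefore the treewidth is 1.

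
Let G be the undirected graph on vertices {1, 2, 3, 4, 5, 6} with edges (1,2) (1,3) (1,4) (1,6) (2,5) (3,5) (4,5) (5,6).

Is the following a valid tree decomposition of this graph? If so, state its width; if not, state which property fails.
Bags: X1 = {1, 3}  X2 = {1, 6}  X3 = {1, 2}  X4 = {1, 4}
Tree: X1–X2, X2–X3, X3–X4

A tree decomposition must satisfy three properties: every vertex lies in some bag; for every edge, both endpoints lie together in some bag; and for every vertex, the bags containing it form a connected subtree. Here vertex 5 appears in no bag, so the decomposition is invalid.

No — vertex 5 appears in no bag.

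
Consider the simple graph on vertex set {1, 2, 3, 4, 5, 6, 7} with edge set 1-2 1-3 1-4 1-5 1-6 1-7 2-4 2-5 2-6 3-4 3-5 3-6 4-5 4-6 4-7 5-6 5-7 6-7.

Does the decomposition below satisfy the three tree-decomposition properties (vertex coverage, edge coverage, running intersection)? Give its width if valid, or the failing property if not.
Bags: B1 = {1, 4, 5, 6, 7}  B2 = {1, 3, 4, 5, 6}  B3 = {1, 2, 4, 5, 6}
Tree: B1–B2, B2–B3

Every vertex of G appears in some bag (union = {1, 2, 3, 4, 5, 6, 7}); every edge is covered by a bag; and for each vertex v the set of bags containing v is connected in the bag tree. The decomposition is therefore valid. The largest bag has 5 vertices, so the width is 4.

Yes; width 4.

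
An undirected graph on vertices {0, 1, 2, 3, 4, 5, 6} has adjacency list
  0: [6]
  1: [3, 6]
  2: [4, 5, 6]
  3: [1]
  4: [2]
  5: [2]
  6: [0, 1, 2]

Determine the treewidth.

A width-1 tree decomposition is:
Bags: B1 = {2, 4}  B2 = {2, 5}  B3 = {2, 6}  B4 = {1, 6}  B5 = {1, 3}  B6 = {0, 6}
Tree: B1–B2, B2–B3, B3–B4, B4–B5, B4–B6
The largest bag has 2 vertices, giving width 1; this decomposition certifies tw(G) ≤ 1. Since G has at least one edge (e.g. 2–4), it is not an edgeless graph, so tw(G) ≥ 1. The upper and lower bounds meet at 1, so that is the treewidth.

1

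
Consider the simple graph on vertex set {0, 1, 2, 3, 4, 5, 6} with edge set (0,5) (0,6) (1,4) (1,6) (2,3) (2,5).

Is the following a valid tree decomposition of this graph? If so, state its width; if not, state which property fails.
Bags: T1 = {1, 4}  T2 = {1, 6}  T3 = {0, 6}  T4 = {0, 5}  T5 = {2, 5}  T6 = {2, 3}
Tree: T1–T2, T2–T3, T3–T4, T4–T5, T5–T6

Vertex coverage: the bags together contain {0, 1, 2, 3, 4, 5, 6}, the full vertex set. Edge coverage: each edge of G has both endpoints in at least one bag. Running intersection: for every vertex, the bags containing it form a connected subtree. All three properties hold, so this is a valid tree decomposition of width max|bag| − 1 = 1, and hence tw(G) ≤ 1.

Yes; width 1.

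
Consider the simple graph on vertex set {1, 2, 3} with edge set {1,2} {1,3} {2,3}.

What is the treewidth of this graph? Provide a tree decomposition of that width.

With just one bag of size 3, the width is 3 − 1 = 2, so tw(G) ≤ 2. Conversely, {1, 2, 3} is a clique of size 3, and the vertices of any clique must share a bag in every tree decomposition; so some bag has ≥ 3 vertices and tw(G) ≥ 2. The upper and lower bounds meet at 2, so that is the treewidth.

Treewidth 2.
One optimal decomposition is:
Bags: B1 = {1, 2, 3}
Tree: (single bag)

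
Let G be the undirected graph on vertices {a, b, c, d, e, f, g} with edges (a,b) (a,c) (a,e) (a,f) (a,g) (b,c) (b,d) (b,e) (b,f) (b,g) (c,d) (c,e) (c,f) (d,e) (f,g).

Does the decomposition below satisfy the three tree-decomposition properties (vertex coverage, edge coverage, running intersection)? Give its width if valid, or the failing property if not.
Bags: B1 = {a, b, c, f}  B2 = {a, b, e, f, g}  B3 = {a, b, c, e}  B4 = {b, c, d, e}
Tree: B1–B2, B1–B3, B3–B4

A tree decomposition must satisfy three properties: every vertex lies in some bag; for every edge, both endpoints lie together in some bag; and for every vertex, the bags containing it form a connected subtree. Here bags containing vertex e are not connected in the tree, so the decomposition is invalid.

No — bags containing vertex e are not connected in the tree.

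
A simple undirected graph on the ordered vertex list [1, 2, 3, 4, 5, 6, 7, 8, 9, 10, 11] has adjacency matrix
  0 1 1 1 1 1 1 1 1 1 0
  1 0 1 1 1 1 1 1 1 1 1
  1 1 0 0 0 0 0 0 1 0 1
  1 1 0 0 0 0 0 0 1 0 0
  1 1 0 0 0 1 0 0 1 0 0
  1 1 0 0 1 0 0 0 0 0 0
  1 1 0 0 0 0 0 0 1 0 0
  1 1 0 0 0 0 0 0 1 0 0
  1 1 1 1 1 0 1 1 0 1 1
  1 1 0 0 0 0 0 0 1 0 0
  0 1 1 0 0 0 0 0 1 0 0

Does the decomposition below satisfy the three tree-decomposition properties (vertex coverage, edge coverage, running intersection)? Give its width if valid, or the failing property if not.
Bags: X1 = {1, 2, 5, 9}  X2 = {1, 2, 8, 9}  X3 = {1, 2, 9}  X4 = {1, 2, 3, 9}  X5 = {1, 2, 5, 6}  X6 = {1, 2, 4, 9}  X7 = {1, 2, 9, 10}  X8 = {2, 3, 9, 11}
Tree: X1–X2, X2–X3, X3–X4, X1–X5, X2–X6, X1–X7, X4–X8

No — vertex 7 appears in no bag.

A tree decomposition must satisfy three properties: every vertex lies in some bag; for every edge, both endpoints lie together in some bag; and for every vertex, the bags containing it form a connected subtree. Here vertex 7 appears in no bag, so the decomposition is invalid.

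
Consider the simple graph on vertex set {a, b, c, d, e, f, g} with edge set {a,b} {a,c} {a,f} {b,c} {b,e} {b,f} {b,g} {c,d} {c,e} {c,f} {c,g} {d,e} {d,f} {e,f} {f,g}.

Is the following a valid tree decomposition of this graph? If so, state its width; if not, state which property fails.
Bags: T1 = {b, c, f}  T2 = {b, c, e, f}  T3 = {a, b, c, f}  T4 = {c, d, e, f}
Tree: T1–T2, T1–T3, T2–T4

No — vertex g appears in no bag.

A tree decomposition must satisfy three properties: every vertex lies in some bag; for every edge, both endpoints lie together in some bag; and for every vertex, the bags containing it form a connected subtree. Here vertex g appears in no bag, so the decomposition is invalid.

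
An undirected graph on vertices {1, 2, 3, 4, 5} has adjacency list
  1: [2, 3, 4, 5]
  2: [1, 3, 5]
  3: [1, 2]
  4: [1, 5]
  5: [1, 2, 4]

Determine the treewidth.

2

A width-2 tree decomposition is:
Bags: B1 = {1, 2, 3}  B2 = {1, 2, 5}  B3 = {1, 4, 5}
Tree: B1–B2, B2–B3
The largest bag has 3 vertices, giving width 2; this decomposition certifies tw(G) ≤ 2. For the lower bound, the 3 vertices {1, 2, 3} are pairwise adjacent, and any tree decomposition puts a clique entirely inside one bag — forcing width ≥ 2. Therefore the treewidth is 2.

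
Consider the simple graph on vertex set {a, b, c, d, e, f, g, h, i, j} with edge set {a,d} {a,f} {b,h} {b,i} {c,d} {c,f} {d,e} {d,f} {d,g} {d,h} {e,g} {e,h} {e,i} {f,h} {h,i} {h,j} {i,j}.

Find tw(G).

A width-2 tree decomposition is:
Bags: B1 = {d, e, h}  B2 = {d, f, h}  B3 = {e, h, i}  B4 = {a, d, f}  B5 = {h, i, j}  B6 = {b, h, i}  B7 = {d, e, g}  B8 = {c, d, f}
Tree: B1–B2, B1–B3, B2–B4, B3–B5, B3–B6, B1–B7, B4–B8
The largest bag has 3 vertices, giving width 2; this decomposition certifies tw(G) ≤ 2. For the lower bound, the 3 vertices {d, e, g} are pairwise adjacent, and any tree decomposition puts a clique entirely inside one bag — forcing width ≥ 2. Therefore the treewidth is 2.

2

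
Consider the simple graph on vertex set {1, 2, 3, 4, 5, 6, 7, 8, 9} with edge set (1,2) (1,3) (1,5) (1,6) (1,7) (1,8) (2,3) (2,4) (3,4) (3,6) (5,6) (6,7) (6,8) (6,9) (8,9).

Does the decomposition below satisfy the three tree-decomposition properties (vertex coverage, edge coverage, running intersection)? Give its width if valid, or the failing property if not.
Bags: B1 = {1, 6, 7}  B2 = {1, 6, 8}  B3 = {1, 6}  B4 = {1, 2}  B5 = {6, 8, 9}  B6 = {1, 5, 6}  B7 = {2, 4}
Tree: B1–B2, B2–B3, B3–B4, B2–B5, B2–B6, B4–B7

No — vertex 3 appears in no bag.

A tree decomposition must satisfy three properties: every vertex lies in some bag; for every edge, both endpoints lie together in some bag; and for every vertex, the bags containing it form a connected subtree. Here vertex 3 appears in no bag, so the decomposition is invalid.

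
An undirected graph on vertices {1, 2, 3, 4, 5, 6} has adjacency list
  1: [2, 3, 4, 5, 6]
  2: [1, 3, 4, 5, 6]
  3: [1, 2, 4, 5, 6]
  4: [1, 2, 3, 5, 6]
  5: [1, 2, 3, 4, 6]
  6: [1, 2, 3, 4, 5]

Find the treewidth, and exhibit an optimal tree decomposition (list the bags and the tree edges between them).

Treewidth 5.
One such decomposition:
Bags: B1 = {1, 2, 3, 4, 5, 6}
Tree: (single bag)

A single bag containing all 6 vertices is trivially a valid decomposition of width 5. For the lower bound, the 6 vertices {1, 2, 3, 4, 5, 6} are pairwise adjacent, and any tree decomposition puts a clique entirely inside one bag — forcing width ≥ 5. Combining the bounds, tw(G) = 5.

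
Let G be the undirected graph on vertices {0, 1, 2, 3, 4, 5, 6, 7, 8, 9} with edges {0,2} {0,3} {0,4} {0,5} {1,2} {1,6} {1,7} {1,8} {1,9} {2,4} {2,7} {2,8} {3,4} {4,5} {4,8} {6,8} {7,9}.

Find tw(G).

A width-2 tree decomposition is:
Bags: B1 = {1, 2, 7}  B2 = {1, 2, 8}  B3 = {2, 4, 8}  B4 = {1, 7, 9}  B5 = {1, 6, 8}  B6 = {0, 2, 4}  B7 = {0, 3, 4}  B8 = {0, 4, 5}
Tree: B1–B2, B2–B3, B1–B4, B2–B5, B3–B6, B6–B7, B6–B8
Every bag has size at most 3, so the width is 3 − 1 = 2 and tw(G) ≤ 2. Conversely, {0, 2, 4} is a clique of size 3, and the vertices of any clique must share a bag in every tree decomposition; so some bag has ≥ 3 vertices and tw(G) ≥ 2. Hence tw(G) = 2 exactly.

2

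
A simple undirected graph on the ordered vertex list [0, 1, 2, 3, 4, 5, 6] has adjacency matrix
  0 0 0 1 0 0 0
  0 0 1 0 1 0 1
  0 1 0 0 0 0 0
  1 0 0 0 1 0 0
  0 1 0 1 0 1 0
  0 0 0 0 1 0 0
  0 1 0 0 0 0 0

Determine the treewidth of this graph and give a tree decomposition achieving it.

The largest bag has 2 vertices, giving width 1; this decomposition certifies tw(G) ≤ 1. Since G has at least one edge (e.g. 3–4), it is not an edgeless graph, so tw(G) ≥ 1. Therefore the treewidth is 1.

Treewidth 1.
Bags: B1 = {3, 4}  B2 = {0, 3}  B3 = {1, 4}  B4 = {1, 2}  B5 = {4, 5}  B6 = {1, 6}
Tree: B1–B2, B1–B3, B3–B4, B3–B5, B4–B6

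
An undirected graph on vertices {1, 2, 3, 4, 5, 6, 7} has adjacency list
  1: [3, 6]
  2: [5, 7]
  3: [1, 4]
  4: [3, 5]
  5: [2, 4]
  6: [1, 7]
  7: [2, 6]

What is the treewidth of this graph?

A width-2 tree decomposition is:
Bags: B1 = {2, 5, 7}  B2 = {4, 5, 7}  B3 = {3, 4, 7}  B4 = {1, 3, 7}  B5 = {1, 6, 7}
Tree: B1–B2, B2–B3, B3–B4, B4–B5
Each bag holds 3 vertices, so the decomposition has width 2, which upper-bounds the treewidth. Since 7–2–5–4–3–1–6–7 is a cycle in G, G is not acyclic. Forests are exactly the graphs of treewidth ≤ 1, so tw(G) ≥ 2. Hence tw(G) = 2 exactly.

2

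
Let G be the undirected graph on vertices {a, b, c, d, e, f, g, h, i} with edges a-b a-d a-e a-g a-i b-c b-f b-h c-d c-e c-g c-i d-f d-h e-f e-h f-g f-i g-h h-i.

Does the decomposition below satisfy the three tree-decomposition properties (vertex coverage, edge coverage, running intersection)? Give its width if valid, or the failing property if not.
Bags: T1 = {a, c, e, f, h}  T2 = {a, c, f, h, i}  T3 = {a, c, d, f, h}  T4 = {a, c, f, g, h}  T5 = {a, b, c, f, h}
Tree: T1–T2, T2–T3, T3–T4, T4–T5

Yes; width 4.

Checking the three conditions: (i) the bags cover all of {a, b, c, d, e, f, g, h, i}; (ii) for each edge, some bag contains both endpoints; (iii) the bags containing any fixed vertex form a subtree. All hold, so the decomposition is valid with width 5 − 1 = 4.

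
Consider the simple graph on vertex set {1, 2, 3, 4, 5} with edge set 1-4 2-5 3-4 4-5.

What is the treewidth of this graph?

1

A width-1 tree decomposition is:
Bags: B1 = {1, 4}  B2 = {4, 5}  B3 = {2, 5}  B4 = {3, 4}
Tree: B1–B2, B2–B3, B2–B4
Each bag holds 2 vertices, so the decomposition has width 1, which upper-bounds the treewidth. G has an edge, so its treewidth is at least 1. Therefore the treewidth is 1.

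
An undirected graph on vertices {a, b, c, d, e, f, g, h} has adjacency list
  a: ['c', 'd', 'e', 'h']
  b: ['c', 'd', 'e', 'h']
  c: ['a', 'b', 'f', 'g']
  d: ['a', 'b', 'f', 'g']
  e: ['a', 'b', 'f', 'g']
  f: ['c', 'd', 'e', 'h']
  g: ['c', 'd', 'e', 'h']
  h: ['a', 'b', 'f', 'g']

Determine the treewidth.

4

A width-4 tree decomposition is:
Bags: B1 = {a, b, f, g, h}  B2 = {a, b, e, f, g}  B3 = {a, b, c, f, g}  B4 = {a, b, d, f, g}
Tree: B1–B2, B2–B3, B3–B4
Every bag has size at most 5, so the width is 5 − 1 = 4 and tw(G) ≤ 4. For the lower bound: the 5 vertex sets {g,h}, {e,f}, {b,c}, {a}, {d} are disjoint, each induces a connected subgraph, and every pair is joined by at least one edge of G. Contracting each set to a single vertex therefore yields K_{5} as a minor, and since treewidth is minor-monotone, tw(G) ≥ tw(K_{5}) = 4. Combining the bounds, tw(G) = 4.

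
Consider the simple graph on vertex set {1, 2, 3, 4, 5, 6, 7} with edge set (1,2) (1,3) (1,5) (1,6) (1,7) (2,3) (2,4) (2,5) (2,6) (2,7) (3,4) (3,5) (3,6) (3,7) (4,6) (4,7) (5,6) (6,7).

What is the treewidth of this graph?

A width-4 tree decomposition is:
Bags: B1 = {1, 2, 3, 5, 6}  B2 = {1, 2, 3, 6, 7}  B3 = {2, 3, 4, 6, 7}
Tree: B1–B2, B2–B3
Every bag has size at most 5, so the width is 5 − 1 = 4 and tw(G) ≤ 4. For the lower bound, the 5 vertices {1, 2, 3, 5, 6} are pairwise adjacent, and any tree decomposition puts a clique entirely inside one bag — forcing width ≥ 4. The upper and lower bounds meet at 4, so that is the treewidth.

4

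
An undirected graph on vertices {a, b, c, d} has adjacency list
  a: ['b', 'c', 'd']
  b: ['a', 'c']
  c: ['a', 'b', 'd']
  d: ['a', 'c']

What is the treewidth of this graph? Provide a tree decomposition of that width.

Treewidth 2.
Bags: B1 = {a, c, d}  B2 = {a, b, c}
Tree: B1–B2

Every bag has size at most 3, so the width is 3 − 1 = 2 and tw(G) ≤ 2. On the other hand G contains the 3-clique {a, c, d}. A clique must lie in a single bag of any decomposition, so no decomposition can have width below 2. Hence tw(G) = 2 exactly.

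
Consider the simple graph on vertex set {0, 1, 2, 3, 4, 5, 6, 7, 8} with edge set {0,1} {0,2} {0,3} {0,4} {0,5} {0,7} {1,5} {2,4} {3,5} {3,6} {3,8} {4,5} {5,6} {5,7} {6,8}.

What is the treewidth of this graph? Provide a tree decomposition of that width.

Treewidth 2.
Bags: B1 = {3, 5, 6}  B2 = {0, 3, 5}  B3 = {0, 4, 5}  B4 = {3, 6, 8}  B5 = {0, 5, 7}  B6 = {0, 2, 4}  B7 = {0, 1, 5}
Tree: B1–B2, B2–B3, B1–B4, B2–B5, B3–B6, B3–B7

Each bag holds 3 vertices, so the decomposition has width 2, which upper-bounds the treewidth. For the lower bound, the 3 vertices {0, 2, 4} are pairwise adjacent, and any tree decomposition puts a clique entirely inside one bag — forcing width ≥ 2. Hence tw(G) = 2 exactly.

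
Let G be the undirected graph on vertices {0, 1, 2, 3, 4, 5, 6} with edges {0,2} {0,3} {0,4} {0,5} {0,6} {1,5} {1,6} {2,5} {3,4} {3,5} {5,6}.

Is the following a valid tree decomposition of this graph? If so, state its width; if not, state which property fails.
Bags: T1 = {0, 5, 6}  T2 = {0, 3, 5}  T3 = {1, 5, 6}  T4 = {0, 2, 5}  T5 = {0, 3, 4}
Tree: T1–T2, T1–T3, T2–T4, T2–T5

Every vertex of G appears in some bag (union = {0, 1, 2, 3, 4, 5, 6}); every edge is covered by a bag; and for each vertex v the set of bags containing v is connected in the bag tree. The decomposition is therefore valid. The largest bag has 3 vertices, so the width is 2.

Yes; width 2.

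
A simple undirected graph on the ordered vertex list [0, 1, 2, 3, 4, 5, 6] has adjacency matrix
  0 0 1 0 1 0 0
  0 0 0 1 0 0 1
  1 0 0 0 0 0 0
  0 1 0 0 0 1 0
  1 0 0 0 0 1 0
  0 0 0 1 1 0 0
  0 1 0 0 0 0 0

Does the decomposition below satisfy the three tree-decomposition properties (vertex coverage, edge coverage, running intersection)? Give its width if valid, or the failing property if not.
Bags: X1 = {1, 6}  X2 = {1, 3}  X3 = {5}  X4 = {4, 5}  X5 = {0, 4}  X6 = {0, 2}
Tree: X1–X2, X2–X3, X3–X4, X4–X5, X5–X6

A tree decomposition must satisfy three properties: every vertex lies in some bag; for every edge, both endpoints lie together in some bag; and for every vertex, the bags containing it form a connected subtree. Here edge (3,5) lies in no bag, so the decomposition is invalid.

No — edge (3,5) lies in no bag.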